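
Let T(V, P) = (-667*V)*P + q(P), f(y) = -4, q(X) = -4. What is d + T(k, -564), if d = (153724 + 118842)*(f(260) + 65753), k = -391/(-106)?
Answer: 949883467044/53 ≈ 1.7922e+10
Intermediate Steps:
k = 391/106 (k = -391*(-1/106) = 391/106 ≈ 3.6887)
T(V, P) = -4 - 667*P*V (T(V, P) = (-667*V)*P - 4 = -667*P*V - 4 = -4 - 667*P*V)
d = 17920941934 (d = (153724 + 118842)*(-4 + 65753) = 272566*65749 = 17920941934)
d + T(k, -564) = 17920941934 + (-4 - 667*(-564)*391/106) = 17920941934 + (-4 + 73544754/53) = 17920941934 + 73544542/53 = 949883467044/53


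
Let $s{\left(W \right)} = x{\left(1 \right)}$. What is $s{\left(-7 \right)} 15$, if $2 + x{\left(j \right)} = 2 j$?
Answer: $0$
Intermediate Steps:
$x{\left(j \right)} = -2 + 2 j$
$s{\left(W \right)} = 0$ ($s{\left(W \right)} = -2 + 2 \cdot 1 = -2 + 2 = 0$)
$s{\left(-7 \right)} 15 = 0 \cdot 15 = 0$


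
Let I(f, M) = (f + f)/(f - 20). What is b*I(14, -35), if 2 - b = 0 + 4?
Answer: 28/3 ≈ 9.3333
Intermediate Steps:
I(f, M) = 2*f/(-20 + f) (I(f, M) = (2*f)/(-20 + f) = 2*f/(-20 + f))
b = -2 (b = 2 - (0 + 4) = 2 - 1*4 = 2 - 4 = -2)
b*I(14, -35) = -4*14/(-20 + 14) = -4*14/(-6) = -4*14*(-1)/6 = -2*(-14/3) = 28/3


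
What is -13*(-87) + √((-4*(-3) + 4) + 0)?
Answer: 1135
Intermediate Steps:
-13*(-87) + √((-4*(-3) + 4) + 0) = 1131 + √((12 + 4) + 0) = 1131 + √(16 + 0) = 1131 + √16 = 1131 + 4 = 1135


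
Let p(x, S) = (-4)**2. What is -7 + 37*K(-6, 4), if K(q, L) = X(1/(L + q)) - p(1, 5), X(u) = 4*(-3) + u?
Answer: -2123/2 ≈ -1061.5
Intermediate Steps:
p(x, S) = 16
X(u) = -12 + u
K(q, L) = -28 + 1/(L + q) (K(q, L) = (-12 + 1/(L + q)) - 1*16 = (-12 + 1/(L + q)) - 16 = -28 + 1/(L + q))
-7 + 37*K(-6, 4) = -7 + 37*(-28 + 1/(4 - 6)) = -7 + 37*(-28 + 1/(-2)) = -7 + 37*(-28 - 1/2) = -7 + 37*(-57/2) = -7 - 2109/2 = -2123/2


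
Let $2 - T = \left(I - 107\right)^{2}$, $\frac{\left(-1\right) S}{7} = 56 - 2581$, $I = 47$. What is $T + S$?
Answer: $14077$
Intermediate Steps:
$S = 17675$ ($S = - 7 \left(56 - 2581\right) = \left(-7\right) \left(-2525\right) = 17675$)
$T = -3598$ ($T = 2 - \left(47 - 107\right)^{2} = 2 - \left(-60\right)^{2} = 2 - 3600 = -3598$)
$T + S = -3598 + 17675 = 14077$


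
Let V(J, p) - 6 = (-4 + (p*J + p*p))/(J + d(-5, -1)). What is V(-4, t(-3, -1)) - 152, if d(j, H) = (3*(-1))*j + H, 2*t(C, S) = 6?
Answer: -1467/10 ≈ -146.70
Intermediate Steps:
t(C, S) = 3 (t(C, S) = (½)*6 = 3)
d(j, H) = H - 3*j (d(j, H) = -3*j + H = H - 3*j)
V(J, p) = 6 + (-4 + p² + J*p)/(14 + J) (V(J, p) = 6 + (-4 + (p*J + p*p))/(J + (-1 - 3*(-5))) = 6 + (-4 + (J*p + p²))/(J + (-1 + 15)) = 6 + (-4 + (p² + J*p))/(J + 14) = 6 + (-4 + p² + J*p)/(14 + J))
V(-4, t(-3, -1)) - 152 = (80 + 3² + 6*(-4) - 4*3)/(14 - 4) - 152 = (80 + 9 - 24 - 12)/10 - 152 = (⅒)*53 - 152 = 53/10 - 152 = -1467/10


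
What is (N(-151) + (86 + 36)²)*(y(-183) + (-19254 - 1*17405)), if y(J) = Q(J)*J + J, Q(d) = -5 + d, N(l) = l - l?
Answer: -36287192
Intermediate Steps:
N(l) = 0
y(J) = J + J*(-5 + J) (y(J) = (-5 + J)*J + J = J*(-5 + J) + J = J + J*(-5 + J))
(N(-151) + (86 + 36)²)*(y(-183) + (-19254 - 1*17405)) = (0 + (86 + 36)²)*(-183*(-4 - 183) + (-19254 - 1*17405)) = (0 + 122²)*(-183*(-187) + (-19254 - 17405)) = (0 + 14884)*(34221 - 36659) = 14884*(-2438) = -36287192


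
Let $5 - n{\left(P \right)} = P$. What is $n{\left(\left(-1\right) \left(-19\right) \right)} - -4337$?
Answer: $4323$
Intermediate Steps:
$n{\left(P \right)} = 5 - P$
$n{\left(\left(-1\right) \left(-19\right) \right)} - -4337 = \left(5 - \left(-1\right) \left(-19\right)\right) - -4337 = \left(5 - 19\right) + 4337 = -14 + 4337 = 4323$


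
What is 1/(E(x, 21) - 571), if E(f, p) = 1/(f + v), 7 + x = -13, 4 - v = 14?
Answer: -30/17131 ≈ -0.0017512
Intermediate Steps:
v = -10 (v = 4 - 1*14 = 4 - 14 = -10)
x = -20 (x = -7 - 13 = -20)
E(f, p) = 1/(-10 + f) (E(f, p) = 1/(f - 10) = 1/(-10 + f))
1/(E(x, 21) - 571) = 1/(1/(-10 - 20) - 571) = 1/(1/(-30) - 571) = 1/(-1/30 - 571) = 1/(-17131/30) = -30/17131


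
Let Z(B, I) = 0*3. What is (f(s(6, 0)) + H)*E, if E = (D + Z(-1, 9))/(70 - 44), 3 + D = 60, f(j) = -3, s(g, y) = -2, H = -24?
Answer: -1539/26 ≈ -59.192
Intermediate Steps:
Z(B, I) = 0
D = 57 (D = -3 + 60 = 57)
E = 57/26 (E = (57 + 0)/(70 - 44) = 57/26 ≈ 2.1923)
(f(s(6, 0)) + H)*E = (-3 - 24)*(57/26) = -27*57/26 = -1539/26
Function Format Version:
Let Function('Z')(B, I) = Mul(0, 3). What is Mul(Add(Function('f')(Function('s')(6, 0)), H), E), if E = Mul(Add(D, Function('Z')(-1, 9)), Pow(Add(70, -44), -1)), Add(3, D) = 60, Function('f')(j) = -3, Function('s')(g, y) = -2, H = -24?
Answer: Rational(-1539, 26) ≈ -59.192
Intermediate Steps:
Function('Z')(B, I) = 0
D = 57 (D = Add(-3, 60) = 57)
E = Rational(57, 26) (E = Mul(Add(57, 0), Pow(Add(70, -44), -1)) = Mul(57, Pow(26, -1)) = Mul(57, Rational(1, 26)) = Rational(57, 26) ≈ 2.1923)
Mul(Add(Function('f')(Function('s')(6, 0)), H), E) = Mul(Add(-3, -24), Rational(57, 26)) = Mul(-27, Rational(57, 26)) = Rational(-1539, 26)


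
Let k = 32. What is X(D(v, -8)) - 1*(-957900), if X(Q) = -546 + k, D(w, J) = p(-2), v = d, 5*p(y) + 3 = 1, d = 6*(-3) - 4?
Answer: 957386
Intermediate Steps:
d = -22 (d = -18 - 4 = -22)
p(y) = -⅖ (p(y) = -⅗ + (⅕)*1 = -⅗ + ⅕ = -⅖)
v = -22
D(w, J) = -⅖
X(Q) = -514 (X(Q) = -546 + 32 = -514)
X(D(v, -8)) - 1*(-957900) = -514 - 1*(-957900) = -514 + 957900 = 957386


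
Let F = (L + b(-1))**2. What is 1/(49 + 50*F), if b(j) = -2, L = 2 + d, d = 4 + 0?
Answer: 1/849 ≈ 0.0011779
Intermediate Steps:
d = 4
L = 6 (L = 2 + 4 = 6)
F = 16 (F = (6 - 2)**2 = 4**2 = 16)
1/(49 + 50*F) = 1/(49 + 50*16) = 1/(49 + 800) = 1/849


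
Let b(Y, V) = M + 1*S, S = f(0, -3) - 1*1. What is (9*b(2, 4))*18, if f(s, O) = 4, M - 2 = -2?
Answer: 486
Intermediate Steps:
M = 0 (M = 2 - 2 = 0)
S = 3 (S = 4 - 1*1 = 4 - 1 = 3)
b(Y, V) = 3 (b(Y, V) = 0 + 1*3 = 0 + 3 = 3)
(9*b(2, 4))*18 = (9*3)*18 = 27*18 = 486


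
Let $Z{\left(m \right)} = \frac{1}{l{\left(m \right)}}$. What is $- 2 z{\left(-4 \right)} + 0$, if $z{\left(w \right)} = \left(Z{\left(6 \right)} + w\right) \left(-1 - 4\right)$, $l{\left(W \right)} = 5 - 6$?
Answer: $-50$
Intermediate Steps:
$l{\left(W \right)} = -1$ ($l{\left(W \right)} = 5 - 6 = -1$)
$Z{\left(m \right)} = -1$ ($Z{\left(m \right)} = \frac{1}{-1} = -1$)
$z{\left(w \right)} = 5 - 5 w$ ($z{\left(w \right)} = \left(-1 + w\right) \left(-1 - 4\right) = \left(-1 + w\right) \left(-5\right) = 5 - 5 w$)
$- 2 z{\left(-4 \right)} + 0 = - 2 \left(5 - -20\right) + 0 = - 2 \left(5 + 20\right) + 0 = \left(-2\right) 25 + 0 = -50 + 0 = -50$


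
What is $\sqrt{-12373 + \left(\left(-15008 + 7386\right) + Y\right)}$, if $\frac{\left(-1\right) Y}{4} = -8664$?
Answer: $9 \sqrt{181} \approx 121.08$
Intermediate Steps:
$Y = 34656$ ($Y = \left(-4\right) \left(-8664\right) = 34656$)
$\sqrt{-12373 + \left(\left(-15008 + 7386\right) + Y\right)} = \sqrt{-12373 + \left(\left(-15008 + 7386\right) + 34656\right)} = \sqrt{-12373 + \left(-7622 + 34656\right)} = \sqrt{-12373 + 27034} = \sqrt{14661} = 9 \sqrt{181}$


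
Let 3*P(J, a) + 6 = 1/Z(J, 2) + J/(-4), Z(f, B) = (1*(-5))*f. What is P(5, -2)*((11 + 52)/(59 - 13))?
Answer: -15309/4600 ≈ -3.3280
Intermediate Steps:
Z(f, B) = -5*f
P(J, a) = -2 - J/12 - 1/(15*J) (P(J, a) = -2 + (1/(-5*J) + J/(-4))/3 = -2 + (1*(-1/(5*J)) + J*(-¼))/3 = -2 + (-1/(5*J) - J/4)/3 = -2 + (-J/4 - 1/(5*J))/3 = -2 + (-J/12 - 1/(15*J)) = -2 - J/12 - 1/(15*J))
P(5, -2)*((11 + 52)/(59 - 13)) = (-2 - 1/12*5 - 1/15/5)*((11 + 52)/(59 - 13)) = (-2 - 5/12 - 1/15*⅕)*(63/46) = (-2 - 5/12 - 1/75)*(63*(1/46)) = -243/100*63/46 = -15309/4600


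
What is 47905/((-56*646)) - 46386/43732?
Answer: -943260349/395512208 ≈ -2.3849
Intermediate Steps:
47905/((-56*646)) - 46386/43732 = 47905/(-36176) - 46386*1/43732 = 47905*(-1/36176) - 23193/21866 = -47905/36176 - 23193/21866 = -943260349/395512208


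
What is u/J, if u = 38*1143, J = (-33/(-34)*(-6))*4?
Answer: -41021/22 ≈ -1864.6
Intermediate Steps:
J = -396/17 (J = (-33*(-1/34)*(-6))*4 = ((33/34)*(-6))*4 = -99/17*4 = -396/17 ≈ -23.294)
u = 43434
u/J = 43434/(-396/17) = 43434*(-17/396) = -41021/22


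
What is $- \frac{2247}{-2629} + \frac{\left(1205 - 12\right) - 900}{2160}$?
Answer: $\frac{5623817}{5678640} \approx 0.99035$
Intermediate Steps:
$- \frac{2247}{-2629} + \frac{\left(1205 - 12\right) - 900}{2160} = \left(-2247\right) \left(- \frac{1}{2629}\right) + \left(1193 - 900\right) \frac{1}{2160} = \frac{2247}{2629} + 293 \cdot \frac{1}{2160} = \frac{2247}{2629} + \frac{293}{2160} = \frac{5623817}{5678640}$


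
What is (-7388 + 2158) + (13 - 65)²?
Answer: -2526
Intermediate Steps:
(-7388 + 2158) + (13 - 65)² = -5230 + (-52)² = -5230 + 2704 = -2526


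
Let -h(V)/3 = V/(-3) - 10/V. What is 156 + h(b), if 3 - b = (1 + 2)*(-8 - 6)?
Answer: 605/3 ≈ 201.67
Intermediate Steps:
b = 45 (b = 3 - (1 + 2)*(-8 - 6) = 3 - 3*(-14) = 3 - 1*(-42) = 3 + 42 = 45)
h(V) = V + 30/V (h(V) = -3*(V/(-3) - 10/V) = -3*(V*(-⅓) - 10/V) = -3*(-V/3 - 10/V) = -3*(-10/V - V/3) = V + 30/V)
156 + h(b) = 156 + (45 + 30/45) = 156 + (45 + 30*(1/45)) = 156 + (45 + ⅔) = 156 + 137/3 = 605/3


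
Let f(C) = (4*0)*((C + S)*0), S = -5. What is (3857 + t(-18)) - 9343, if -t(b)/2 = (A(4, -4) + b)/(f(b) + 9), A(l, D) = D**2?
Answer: -49370/9 ≈ -5485.6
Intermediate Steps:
f(C) = 0 (f(C) = (4*0)*((C - 5)*0) = 0*((-5 + C)*0) = 0*0 = 0)
t(b) = -32/9 - 2*b/9 (t(b) = -2*((-4)**2 + b)/(0 + 9) = -2*(16 + b)/9 = -2*(16/9 + b/9) = -32/9 - 2*b/9)
(3857 + t(-18)) - 9343 = (3857 + (-32/9 - 2/9*(-18))) - 9343 = (3857 + (-32/9 + 4)) - 9343 = (3857 + 4/9) - 9343 = 34717/9 - 9343 = -49370/9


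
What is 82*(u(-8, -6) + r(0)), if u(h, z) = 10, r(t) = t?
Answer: 820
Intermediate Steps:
82*(u(-8, -6) + r(0)) = 82*(10 + 0) = 82*10 = 820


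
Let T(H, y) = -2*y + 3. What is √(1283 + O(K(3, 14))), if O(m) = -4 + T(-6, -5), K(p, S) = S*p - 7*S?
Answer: 2*√323 ≈ 35.944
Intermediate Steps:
K(p, S) = -7*S + S*p
T(H, y) = 3 - 2*y
O(m) = 9 (O(m) = -4 + (3 - 2*(-5)) = -4 + (3 + 10) = -4 + 13 = 9)
√(1283 + O(K(3, 14))) = √(1283 + 9) = √1292 = 2*√323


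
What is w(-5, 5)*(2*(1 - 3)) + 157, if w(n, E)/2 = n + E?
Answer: 157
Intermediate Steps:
w(n, E) = 2*E + 2*n (w(n, E) = 2*(n + E) = 2*(E + n) = 2*E + 2*n)
w(-5, 5)*(2*(1 - 3)) + 157 = (2*5 + 2*(-5))*(2*(1 - 3)) + 157 = (10 - 10)*(2*(-2)) + 157 = 0*(-4) + 157 = 0 + 157 = 157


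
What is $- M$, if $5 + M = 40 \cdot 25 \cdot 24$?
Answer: $-23995$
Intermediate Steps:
$M = 23995$ ($M = -5 + 40 \cdot 25 \cdot 24 = -5 + 1000 \cdot 24 = -5 + 24000 = 23995$)
$- M = \left(-1\right) 23995 = -23995$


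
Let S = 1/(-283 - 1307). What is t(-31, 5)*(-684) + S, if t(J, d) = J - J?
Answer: -1/1590 ≈ -0.00062893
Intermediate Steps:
t(J, d) = 0
S = -1/1590 (S = 1/(-1590) = -1/1590 ≈ -0.00062893)
t(-31, 5)*(-684) + S = 0*(-684) - 1/1590 = 0 - 1/1590 = -1/1590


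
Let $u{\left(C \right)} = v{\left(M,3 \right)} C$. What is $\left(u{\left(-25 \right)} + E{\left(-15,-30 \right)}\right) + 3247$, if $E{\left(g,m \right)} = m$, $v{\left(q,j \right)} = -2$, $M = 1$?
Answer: $3267$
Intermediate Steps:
$u{\left(C \right)} = - 2 C$
$\left(u{\left(-25 \right)} + E{\left(-15,-30 \right)}\right) + 3247 = \left(\left(-2\right) \left(-25\right) - 30\right) + 3247 = \left(50 - 30\right) + 3247 = 20 + 3247 = 3267$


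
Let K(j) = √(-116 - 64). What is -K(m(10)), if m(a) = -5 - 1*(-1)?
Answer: -6*I*√5 ≈ -13.416*I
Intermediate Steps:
m(a) = -4 (m(a) = -5 + 1 = -4)
K(j) = 6*I*√5 (K(j) = √(-180) = 6*I*√5)
-K(m(10)) = -6*I*√5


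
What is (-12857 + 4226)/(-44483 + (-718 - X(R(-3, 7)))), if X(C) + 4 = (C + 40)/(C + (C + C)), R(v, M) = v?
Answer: 77679/406736 ≈ 0.19098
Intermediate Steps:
X(C) = -4 + (40 + C)/(3*C) (X(C) = -4 + (C + 40)/(C + (C + C)) = -4 + (40 + C)/(C + 2*C) = -4 + (40 + C)/((3*C)) = -4 + (40 + C)*(1/(3*C)) = -4 + (40 + C)/(3*C))
(-12857 + 4226)/(-44483 + (-718 - X(R(-3, 7)))) = (-12857 + 4226)/(-44483 + (-718 - (40 - 11*(-3))/(3*(-3)))) = -8631/(-44483 + (-718 - (-1)*(40 + 33)/(3*3))) = -8631/(-44483 + (-718 - (-1)*73/(3*3))) = -8631/(-44483 + (-718 - 1*(-73/9))) = -8631/(-44483 + (-718 + 73/9)) = -8631/(-44483 - 6389/9) = -8631/(-406736/9) = -8631*(-9/406736) = 77679/406736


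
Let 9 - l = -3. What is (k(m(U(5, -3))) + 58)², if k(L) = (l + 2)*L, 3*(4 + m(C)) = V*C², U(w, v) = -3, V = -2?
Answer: 6724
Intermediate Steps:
l = 12 (l = 9 - 1*(-3) = 9 + 3 = 12)
m(C) = -4 - 2*C²/3 (m(C) = -4 + (-2*C²)/3 = -4 - 2*C²/3)
k(L) = 14*L (k(L) = (12 + 2)*L = 14*L)
(k(m(U(5, -3))) + 58)² = (14*(-4 - ⅔*(-3)²) + 58)² = (14*(-4 - ⅔*9) + 58)² = (14*(-4 - 6) + 58)² = (14*(-10) + 58)² = (-140 + 58)² = (-82)² = 6724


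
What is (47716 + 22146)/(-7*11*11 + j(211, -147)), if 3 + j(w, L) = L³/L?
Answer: 69862/20759 ≈ 3.3654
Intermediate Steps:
j(w, L) = -3 + L² (j(w, L) = -3 + L³/L = -3 + L²)
(47716 + 22146)/(-7*11*11 + j(211, -147)) = (47716 + 22146)/(-7*11*11 + (-3 + (-147)²)) = 69862/(-77*11 + (-3 + 21609)) = 69862/(-847 + 21606) = 69862/20759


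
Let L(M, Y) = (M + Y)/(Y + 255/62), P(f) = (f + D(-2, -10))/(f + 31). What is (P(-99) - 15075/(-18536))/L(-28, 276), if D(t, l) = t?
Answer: 1797010629/692166016 ≈ 2.5962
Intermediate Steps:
P(f) = (-2 + f)/(31 + f) (P(f) = (f - 2)/(f + 31) = (-2 + f)/(31 + f))
L(M, Y) = (M + Y)/(255/62 + Y) (L(M, Y) = (M + Y)/(Y + 255*(1/62)) = (M + Y)/(Y + 255/62) = (M + Y)/(255/62 + Y))
(P(-99) - 15075/(-18536))/L(-28, 276) = ((-2 - 99)/(31 - 99) - 15075/(-18536))/((62*(-28 + 276)/(255 + 62*276))) = (-101/(-68) - 15075*(-1/18536))/((62*248/(255 + 17112))) = (-1/68*(-101) + 15075/18536)/((62*248/17367)) = (101/68 + 15075/18536)/((62*(1/17367)*248)) = 724309/(315112*(15376/17367)) = (724309/315112)*(17367/15376) = 1797010629/692166016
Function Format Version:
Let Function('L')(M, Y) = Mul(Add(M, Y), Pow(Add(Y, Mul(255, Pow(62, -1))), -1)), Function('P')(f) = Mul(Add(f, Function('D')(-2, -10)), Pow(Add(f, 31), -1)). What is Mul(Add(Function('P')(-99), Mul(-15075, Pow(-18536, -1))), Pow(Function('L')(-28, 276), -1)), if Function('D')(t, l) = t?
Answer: Rational(1797010629, 692166016) ≈ 2.5962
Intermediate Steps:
Function('P')(f) = Mul(Pow(Add(31, f), -1), Add(-2, f)) (Function('P')(f) = Mul(Add(f, -2), Pow(Add(f, 31), -1)) = Mul(Add(-2, f), Pow(Add(31, f), -1)) = Mul(Pow(Add(31, f), -1), Add(-2, f)))
Function('L')(M, Y) = Mul(Pow(Add(Rational(255, 62), Y), -1), Add(M, Y)) (Function('L')(M, Y) = Mul(Add(M, Y), Pow(Add(Y, Mul(255, Rational(1, 62))), -1)) = Mul(Add(M, Y), Pow(Add(Y, Rational(255, 62)), -1)) = Mul(Add(M, Y), Pow(Add(Rational(255, 62), Y), -1)) = Mul(Pow(Add(Rational(255, 62), Y), -1), Add(M, Y)))
Mul(Add(Function('P')(-99), Mul(-15075, Pow(-18536, -1))), Pow(Function('L')(-28, 276), -1)) = Mul(Add(Mul(Pow(Add(31, -99), -1), Add(-2, -99)), Mul(-15075, Pow(-18536, -1))), Pow(Mul(62, Pow(Add(255, Mul(62, 276)), -1), Add(-28, 276)), -1)) = Mul(Add(Mul(Pow(-68, -1), -101), Mul(-15075, Rational(-1, 18536))), Pow(Mul(62, Pow(Add(255, 17112), -1), 248), -1)) = Mul(Add(Mul(Rational(-1, 68), -101), Rational(15075, 18536)), Pow(Mul(62, Pow(17367, -1), 248), -1)) = Mul(Add(Rational(101, 68), Rational(15075, 18536)), Pow(Mul(62, Rational(1, 17367), 248), -1)) = Mul(Rational(724309, 315112), Pow(Rational(15376, 17367), -1)) = Mul(Rational(724309, 315112), Rational(17367, 15376)) = Rational(1797010629, 692166016)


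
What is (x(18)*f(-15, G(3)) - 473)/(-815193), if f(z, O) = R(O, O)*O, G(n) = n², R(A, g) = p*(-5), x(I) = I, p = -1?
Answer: -337/815193 ≈ -0.00041340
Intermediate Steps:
R(A, g) = 5 (R(A, g) = -1*(-5) = 5)
f(z, O) = 5*O
(x(18)*f(-15, G(3)) - 473)/(-815193) = (18*(5*3²) - 473)/(-815193) = (18*(5*9) - 473)*(-1/815193) = (18*45 - 473)*(-1/815193) = (810 - 473)*(-1/815193) = 337*(-1/815193) = -337/815193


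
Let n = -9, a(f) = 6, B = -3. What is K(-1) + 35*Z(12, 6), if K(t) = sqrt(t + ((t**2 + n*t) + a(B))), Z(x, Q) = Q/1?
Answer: 210 + sqrt(15) ≈ 213.87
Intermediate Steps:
Z(x, Q) = Q (Z(x, Q) = Q*1 = Q)
K(t) = sqrt(6 + t**2 - 8*t) (K(t) = sqrt(t + ((t**2 - 9*t) + 6)) = sqrt(t + (6 + t**2 - 9*t)) = sqrt(6 + t**2 - 8*t))
K(-1) + 35*Z(12, 6) = sqrt(6 + (-1)**2 - 8*(-1)) + 35*6 = sqrt(6 + 1 + 8) + 210 = sqrt(15) + 210 = 210 + sqrt(15)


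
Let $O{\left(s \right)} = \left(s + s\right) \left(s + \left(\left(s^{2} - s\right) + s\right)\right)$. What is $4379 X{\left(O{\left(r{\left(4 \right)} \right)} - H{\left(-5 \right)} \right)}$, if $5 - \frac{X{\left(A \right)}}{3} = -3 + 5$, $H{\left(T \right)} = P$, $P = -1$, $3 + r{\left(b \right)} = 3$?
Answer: $39411$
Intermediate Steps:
$r{\left(b \right)} = 0$ ($r{\left(b \right)} = -3 + 3 = 0$)
$H{\left(T \right)} = -1$
$O{\left(s \right)} = 2 s \left(s + s^{2}\right)$
$X{\left(A \right)} = 9$ ($X{\left(A \right)} = 15 - 3 \left(-3 + 5\right) = 15 - 6 = 9$)
$4379 X{\left(O{\left(r{\left(4 \right)} \right)} - H{\left(-5 \right)} \right)} = 4379 \cdot 9 = 39411$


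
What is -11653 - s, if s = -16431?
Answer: 4778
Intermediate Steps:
-11653 - s = -11653 - 1*(-16431) = -11653 + 16431 = 4778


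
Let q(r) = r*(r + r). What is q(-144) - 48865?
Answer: -7393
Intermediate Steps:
q(r) = 2*r² (q(r) = r*(2*r) = 2*r²)
q(-144) - 48865 = 2*(-144)² - 48865 = 2*20736 - 48865 = 41472 - 48865 = -7393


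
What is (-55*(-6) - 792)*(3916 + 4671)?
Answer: -3967194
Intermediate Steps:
(-55*(-6) - 792)*(3916 + 4671) = (330 - 792)*8587 = -462*8587 = -3967194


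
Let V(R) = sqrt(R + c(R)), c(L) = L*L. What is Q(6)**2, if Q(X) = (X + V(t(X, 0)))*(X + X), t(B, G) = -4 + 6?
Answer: 6048 + 1728*sqrt(6) ≈ 10281.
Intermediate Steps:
t(B, G) = 2
c(L) = L**2
V(R) = sqrt(R + R**2)
Q(X) = 2*X*(X + sqrt(6)) (Q(X) = (X + sqrt(2*(1 + 2)))*(X + X) = (X + sqrt(2*3))*(2*X) = (X + sqrt(6))*(2*X) = 2*X*(X + sqrt(6)))
Q(6)**2 = (2*6*(6 + sqrt(6)))**2 = (72 + 12*sqrt(6))**2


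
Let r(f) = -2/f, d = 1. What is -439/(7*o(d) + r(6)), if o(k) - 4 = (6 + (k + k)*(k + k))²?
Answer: -1317/2183 ≈ -0.60330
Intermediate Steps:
o(k) = 4 + (6 + 4*k²)² (o(k) = 4 + (6 + (k + k)*(k + k))² = 4 + (6 + (2*k)*(2*k))² = 4 + (6 + 4*k²)²)
-439/(7*o(d) + r(6)) = -439/(7*(4 + 4*(3 + 2*1²)²) - 2/6) = -439/(7*(4 + 4*(3 + 2*1)²) - 2*⅙) = -439/(7*(4 + 4*(3 + 2)²) - ⅓) = -439/(7*(4 + 4*5²) - ⅓) = -439/(7*(4 + 4*25) - ⅓) = -439/(7*(4 + 100) - ⅓) = -439/(7*104 - ⅓) = -439/(728 - ⅓) = -439/2183/3 = -439*3/2183 = -1317/2183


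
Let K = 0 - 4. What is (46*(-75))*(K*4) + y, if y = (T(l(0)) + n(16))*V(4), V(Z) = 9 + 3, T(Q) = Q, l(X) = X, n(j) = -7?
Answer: 55116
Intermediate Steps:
K = -4
V(Z) = 12
y = -84 (y = (0 - 7)*12 = -7*12 = -84)
(46*(-75))*(K*4) + y = (46*(-75))*(-4*4) - 84 = -3450*(-16) - 84 = 55200 - 84 = 55116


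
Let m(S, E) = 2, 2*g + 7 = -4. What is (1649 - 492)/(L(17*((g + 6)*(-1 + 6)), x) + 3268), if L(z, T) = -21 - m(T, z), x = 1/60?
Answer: 1157/3245 ≈ 0.35655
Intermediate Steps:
g = -11/2 (g = -7/2 + (½)*(-4) = -7/2 - 2 = -11/2 ≈ -5.5000)
x = 1/60 ≈ 0.016667
L(z, T) = -23 (L(z, T) = -21 - 1*2 = -21 - 2 = -23)
(1649 - 492)/(L(17*((g + 6)*(-1 + 6)), x) + 3268) = (1649 - 492)/(-23 + 3268) = 1157/3245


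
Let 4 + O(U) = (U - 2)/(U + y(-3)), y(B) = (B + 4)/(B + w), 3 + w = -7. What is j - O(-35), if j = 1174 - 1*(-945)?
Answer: 967607/456 ≈ 2121.9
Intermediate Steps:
w = -10 (w = -3 - 7 = -10)
j = 2119 (j = 1174 + 945 = 2119)
y(B) = (4 + B)/(-10 + B) (y(B) = (B + 4)/(B - 10) = (4 + B)/(-10 + B))
O(U) = -4 + (-2 + U)/(-1/13 + U) (O(U) = -4 + (U - 2)/(U + (4 - 3)/(-10 - 3)) = -4 + (-2 + U)/(U + 1/(-13)) = -4 + (-2 + U)/(U - 1/13*1) = -4 + (-2 + U)/(U - 1/13) = -4 + (-2 + U)/(-1/13 + U))
j - O(-35) = 2119 - (-22 - 39*(-35))/(-1 + 13*(-35)) = 2119 - (-22 + 1365)/(-1 - 455) = 2119 - 1343/(-456) = 2119 - (-1)*1343/456 = 2119 - 1*(-1343/456) = 2119 + 1343/456 = 967607/456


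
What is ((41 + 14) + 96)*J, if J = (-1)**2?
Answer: 151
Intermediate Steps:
J = 1
((41 + 14) + 96)*J = ((41 + 14) + 96)*1 = (55 + 96)*1 = 151*1 = 151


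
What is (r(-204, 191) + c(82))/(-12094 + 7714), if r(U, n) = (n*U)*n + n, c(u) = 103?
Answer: 248061/146 ≈ 1699.0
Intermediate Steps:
r(U, n) = n + U*n² (r(U, n) = (U*n)*n + n = U*n² + n = n + U*n²)
(r(-204, 191) + c(82))/(-12094 + 7714) = (191*(1 - 204*191) + 103)/(-12094 + 7714) = (191*(1 - 38964) + 103)/(-4380) = (191*(-38963) + 103)*(-1/4380) = (-7441933 + 103)*(-1/4380) = -7441830*(-1/4380) = 248061/146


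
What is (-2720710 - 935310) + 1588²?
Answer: -1134276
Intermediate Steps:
(-2720710 - 935310) + 1588² = -3656020 + 2521744 = -1134276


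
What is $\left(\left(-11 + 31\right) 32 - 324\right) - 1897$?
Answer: $-1581$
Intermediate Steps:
$\left(\left(-11 + 31\right) 32 - 324\right) - 1897 = \left(20 \cdot 32 - 324\right) - 1897 = \left(640 - 324\right) - 1897 = 316 - 1897 = -1581$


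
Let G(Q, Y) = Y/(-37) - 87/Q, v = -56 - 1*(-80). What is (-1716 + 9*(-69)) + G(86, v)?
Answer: -7441617/3182 ≈ -2338.7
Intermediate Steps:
v = 24 (v = -56 + 80 = 24)
G(Q, Y) = -87/Q - Y/37 (G(Q, Y) = Y*(-1/37) - 87/Q = -Y/37 - 87/Q = -87/Q - Y/37)
(-1716 + 9*(-69)) + G(86, v) = (-1716 + 9*(-69)) + (-87/86 - 1/37*24) = (-1716 - 621) + (-87*1/86 - 24/37) = -2337 + (-87/86 - 24/37) = -2337 - 5283/3182 = -7441617/3182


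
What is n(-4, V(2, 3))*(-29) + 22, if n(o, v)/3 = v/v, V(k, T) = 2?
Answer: -65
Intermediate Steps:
n(o, v) = 3 (n(o, v) = 3*(v/v) = 3*1 = 3)
n(-4, V(2, 3))*(-29) + 22 = 3*(-29) + 22 = -87 + 22 = -65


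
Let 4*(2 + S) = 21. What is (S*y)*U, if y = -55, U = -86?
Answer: 30745/2 ≈ 15373.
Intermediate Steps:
S = 13/4 (S = -2 + (¼)*21 = -2 + 21/4 = 13/4 ≈ 3.2500)
(S*y)*U = ((13/4)*(-55))*(-86) = -715/4*(-86) = 30745/2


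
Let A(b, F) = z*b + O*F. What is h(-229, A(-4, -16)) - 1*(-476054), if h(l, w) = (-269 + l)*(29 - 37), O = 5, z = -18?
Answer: 480038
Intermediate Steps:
A(b, F) = -18*b + 5*F
h(l, w) = 2152 - 8*l (h(l, w) = (-269 + l)*(-8) = 2152 - 8*l)
h(-229, A(-4, -16)) - 1*(-476054) = (2152 - 8*(-229)) - 1*(-476054) = (2152 + 1832) + 476054 = 3984 + 476054 = 480038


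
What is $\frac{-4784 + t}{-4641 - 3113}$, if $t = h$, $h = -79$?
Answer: $\frac{4863}{7754} \approx 0.62716$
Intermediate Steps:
$t = -79$
$\frac{-4784 + t}{-4641 - 3113} = \frac{-4784 - 79}{-4641 - 3113} = - \frac{4863}{-7754} = \left(-4863\right) \left(- \frac{1}{7754}\right) = \frac{4863}{7754}$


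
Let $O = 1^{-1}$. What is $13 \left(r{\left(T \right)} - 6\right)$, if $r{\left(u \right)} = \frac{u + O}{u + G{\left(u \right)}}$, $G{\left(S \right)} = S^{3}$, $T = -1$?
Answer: $-78$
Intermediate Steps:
$O = 1$
$r{\left(u \right)} = \frac{1 + u}{u + u^{3}}$ ($r{\left(u \right)} = \frac{u + 1}{u + u^{3}} = \frac{1 + u}{u + u^{3}}$)
$13 \left(r{\left(T \right)} - 6\right) = 13 \left(\frac{1 - 1}{-1 + \left(-1\right)^{3}} - 6\right) = 13 \left(\frac{1}{-1 - 1} \cdot 0 - 6\right) = 13 \left(\frac{1}{-2} \cdot 0 - 6\right) = 13 \left(\left(- \frac{1}{2}\right) 0 - 6\right) = 13 \left(0 - 6\right) = 13 \left(-6\right) = -78$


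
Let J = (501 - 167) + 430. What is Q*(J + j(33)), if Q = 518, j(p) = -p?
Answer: 378658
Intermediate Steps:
J = 764 (J = 334 + 430 = 764)
Q*(J + j(33)) = 518*(764 - 1*33) = 518*(764 - 33) = 518*731 = 378658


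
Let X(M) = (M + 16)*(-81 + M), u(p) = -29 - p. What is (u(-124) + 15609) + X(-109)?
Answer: 33374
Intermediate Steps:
X(M) = (-81 + M)*(16 + M) (X(M) = (16 + M)*(-81 + M) = (-81 + M)*(16 + M))
(u(-124) + 15609) + X(-109) = ((-29 - 1*(-124)) + 15609) + (-1296 + (-109)² - 65*(-109)) = ((-29 + 124) + 15609) + (-1296 + 11881 + 7085) = (95 + 15609) + 17670 = 15704 + 17670 = 33374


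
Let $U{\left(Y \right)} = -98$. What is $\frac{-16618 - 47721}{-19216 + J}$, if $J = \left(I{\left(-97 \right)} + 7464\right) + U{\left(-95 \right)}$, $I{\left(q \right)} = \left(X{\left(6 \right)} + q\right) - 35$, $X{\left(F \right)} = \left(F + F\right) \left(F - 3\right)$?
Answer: $\frac{5849}{1086} \approx 5.3858$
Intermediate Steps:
$X{\left(F \right)} = 2 F \left(-3 + F\right)$
$I{\left(q \right)} = 1 + q$ ($I{\left(q \right)} = \left(2 \cdot 6 \left(-3 + 6\right) + q\right) - 35 = \left(2 \cdot 6 \cdot 3 + q\right) - 35 = \left(36 + q\right) - 35 = 1 + q$)
$J = 7270$ ($J = \left(\left(1 - 97\right) + 7464\right) - 98 = \left(-96 + 7464\right) - 98 = 7368 - 98 = 7270$)
$\frac{-16618 - 47721}{-19216 + J} = \frac{-16618 - 47721}{-19216 + 7270} = - \frac{64339}{-11946} = \left(-64339\right) \left(- \frac{1}{11946}\right) = \frac{5849}{1086}$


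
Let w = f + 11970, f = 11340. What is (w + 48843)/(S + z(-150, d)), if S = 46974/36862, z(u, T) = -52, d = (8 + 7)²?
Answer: -1329851943/934925 ≈ -1422.4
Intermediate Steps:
d = 225 (d = 15² = 225)
S = 23487/18431 (S = 46974*(1/36862) = 23487/18431 ≈ 1.2743)
w = 23310 (w = 11340 + 11970 = 23310)
(w + 48843)/(S + z(-150, d)) = (23310 + 48843)/(23487/18431 - 52) = 72153/(-934925/18431) = 72153*(-18431/934925) = -1329851943/934925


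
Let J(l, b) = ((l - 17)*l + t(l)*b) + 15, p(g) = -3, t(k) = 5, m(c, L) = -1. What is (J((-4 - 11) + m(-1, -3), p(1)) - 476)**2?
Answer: 2704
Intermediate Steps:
J(l, b) = 15 + 5*b + l*(-17 + l) (J(l, b) = ((l - 17)*l + 5*b) + 15 = ((-17 + l)*l + 5*b) + 15 = (l*(-17 + l) + 5*b) + 15 = (5*b + l*(-17 + l)) + 15 = 15 + 5*b + l*(-17 + l))
(J((-4 - 11) + m(-1, -3), p(1)) - 476)**2 = ((15 + ((-4 - 11) - 1)**2 - 17*((-4 - 11) - 1) + 5*(-3)) - 476)**2 = ((15 + (-15 - 1)**2 - 17*(-15 - 1) - 15) - 476)**2 = ((15 + (-16)**2 - 17*(-16) - 15) - 476)**2 = ((15 + 256 + 272 - 15) - 476)**2 = (528 - 476)**2 = 52**2 = 2704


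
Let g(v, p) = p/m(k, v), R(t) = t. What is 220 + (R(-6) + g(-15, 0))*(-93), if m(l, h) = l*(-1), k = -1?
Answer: 778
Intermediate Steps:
m(l, h) = -l
g(v, p) = p (g(v, p) = p/((-1*(-1))) = p/1 = p*1 = p)
220 + (R(-6) + g(-15, 0))*(-93) = 220 + (-6 + 0)*(-93) = 220 - 6*(-93) = 220 + 558 = 778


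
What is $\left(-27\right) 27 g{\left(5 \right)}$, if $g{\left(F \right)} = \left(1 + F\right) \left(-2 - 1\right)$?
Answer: $13122$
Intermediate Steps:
$g{\left(F \right)} = -3 - 3 F$ ($g{\left(F \right)} = \left(1 + F\right) \left(-3\right) = -3 - 3 F$)
$\left(-27\right) 27 g{\left(5 \right)} = \left(-27\right) 27 \left(-3 - 15\right) = - 729 \left(-3 - 15\right) = \left(-729\right) \left(-18\right) = 13122$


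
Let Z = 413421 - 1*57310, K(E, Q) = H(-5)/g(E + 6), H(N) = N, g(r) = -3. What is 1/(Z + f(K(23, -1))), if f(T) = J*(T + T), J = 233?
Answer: 3/1070663 ≈ 2.8020e-6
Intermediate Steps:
K(E, Q) = 5/3 (K(E, Q) = -5/(-3) = -5*(-⅓) = 5/3)
f(T) = 466*T (f(T) = 233*(T + T) = 233*(2*T) = 466*T)
Z = 356111 (Z = 413421 - 57310 = 356111)
1/(Z + f(K(23, -1))) = 1/(356111 + 466*(5/3)) = 1/(356111 + 2330/3) = 1/(1070663/3) = 3/1070663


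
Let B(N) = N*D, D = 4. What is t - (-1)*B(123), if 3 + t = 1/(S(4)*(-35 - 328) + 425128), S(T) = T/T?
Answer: 207710086/424765 ≈ 489.00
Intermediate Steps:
B(N) = 4*N (B(N) = N*4 = 4*N)
S(T) = 1
t = -1274294/424765 (t = -3 + 1/(1*(-35 - 328) + 425128) = -3 + 1/(1*(-363) + 425128) = -3 + 1/(-363 + 425128) = -3 + 1/424765 = -1274294/424765 ≈ -3.0000)
t - (-1)*B(123) = -1274294/424765 - (-1)*4*123 = -1274294/424765 - (-1)*492 = -1274294/424765 - 1*(-492) = -1274294/424765 + 492 = 207710086/424765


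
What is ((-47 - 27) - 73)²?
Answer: 21609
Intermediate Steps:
((-47 - 27) - 73)² = (-74 - 73)² = (-147)² = 21609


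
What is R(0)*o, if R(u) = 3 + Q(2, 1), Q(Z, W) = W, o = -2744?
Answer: -10976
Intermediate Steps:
R(u) = 4 (R(u) = 3 + 1 = 4)
R(0)*o = 4*(-2744) = -10976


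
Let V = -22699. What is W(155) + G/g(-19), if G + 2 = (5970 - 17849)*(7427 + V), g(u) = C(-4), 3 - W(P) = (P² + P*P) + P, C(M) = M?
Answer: -90804447/2 ≈ -4.5402e+7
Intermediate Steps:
W(P) = 3 - P - 2*P² (W(P) = 3 - ((P² + P*P) + P) = 3 - ((P² + P²) + P) = 3 - (2*P² + P) = 3 - (P + 2*P²) = 3 + (-P - 2*P²) = 3 - P - 2*P²)
g(u) = -4
G = 181416086 (G = -2 + (5970 - 17849)*(7427 - 22699) = -2 - 11879*(-15272) = -2 + 181416088 = 181416086)
W(155) + G/g(-19) = (3 - 1*155 - 2*155²) + 181416086/(-4) = (3 - 155 - 2*24025) + 181416086*(-¼) = (3 - 155 - 48050) - 90708043/2 = -48202 - 90708043/2 = -90804447/2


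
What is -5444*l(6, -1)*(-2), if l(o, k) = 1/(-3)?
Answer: -10888/3 ≈ -3629.3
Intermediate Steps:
l(o, k) = -⅓
-5444*l(6, -1)*(-2) = -(-5444)*(-2)/3 = -5444*⅔ = -10888/3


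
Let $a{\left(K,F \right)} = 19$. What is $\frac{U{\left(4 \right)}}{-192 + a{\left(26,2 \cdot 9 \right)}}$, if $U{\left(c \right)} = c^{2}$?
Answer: $- \frac{16}{173} \approx -0.092486$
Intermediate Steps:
$\frac{U{\left(4 \right)}}{-192 + a{\left(26,2 \cdot 9 \right)}} = \frac{4^{2}}{-192 + 19} = \frac{16}{-173} = 16 \left(- \frac{1}{173}\right) = - \frac{16}{173}$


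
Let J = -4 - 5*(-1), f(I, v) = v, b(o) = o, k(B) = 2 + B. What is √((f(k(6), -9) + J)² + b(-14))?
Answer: 5*√2 ≈ 7.0711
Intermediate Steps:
J = 1 (J = -4 + 5 = 1)
√((f(k(6), -9) + J)² + b(-14)) = √((-9 + 1)² - 14) = √((-8)² - 14) = √(64 - 14) = √50 = 5*√2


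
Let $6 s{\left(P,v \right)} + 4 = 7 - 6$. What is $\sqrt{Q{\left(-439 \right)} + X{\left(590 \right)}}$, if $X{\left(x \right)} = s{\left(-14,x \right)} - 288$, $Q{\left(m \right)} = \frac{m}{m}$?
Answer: $\frac{5 i \sqrt{46}}{2} \approx 16.956 i$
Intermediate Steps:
$Q{\left(m \right)} = 1$
$s{\left(P,v \right)} = - \frac{1}{2}$ ($s{\left(P,v \right)} = - \frac{2}{3} + \frac{7 - 6}{6} = - \frac{2}{3} + \frac{1}{6} \cdot 1 = - \frac{2}{3} + \frac{1}{6} = - \frac{1}{2}$)
$X{\left(x \right)} = - \frac{577}{2}$ ($X{\left(x \right)} = - \frac{1}{2} - 288 = - \frac{577}{2}$)
$\sqrt{Q{\left(-439 \right)} + X{\left(590 \right)}} = \sqrt{1 - \frac{577}{2}} = \sqrt{- \frac{575}{2}} = \frac{5 i \sqrt{46}}{2}$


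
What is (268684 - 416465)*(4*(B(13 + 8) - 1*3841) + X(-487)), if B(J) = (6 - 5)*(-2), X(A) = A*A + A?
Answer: -32705413110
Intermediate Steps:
X(A) = A + A² (X(A) = A² + A = A + A²)
B(J) = -2 (B(J) = 1*(-2) = -2)
(268684 - 416465)*(4*(B(13 + 8) - 1*3841) + X(-487)) = (268684 - 416465)*(4*(-2 - 1*3841) - 487*(1 - 487)) = -147781*(4*(-2 - 3841) - 487*(-486)) = -147781*(4*(-3843) + 236682) = -147781*(-15372 + 236682) = -147781*221310 = -32705413110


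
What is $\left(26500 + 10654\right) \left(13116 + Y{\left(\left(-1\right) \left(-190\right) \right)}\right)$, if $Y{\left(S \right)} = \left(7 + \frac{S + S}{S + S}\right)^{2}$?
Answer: $489689720$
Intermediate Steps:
$Y{\left(S \right)} = 64$ ($Y{\left(S \right)} = \left(7 + \frac{2 S}{2 S}\right)^{2} = \left(7 + 2 S \frac{1}{2 S}\right)^{2} = \left(7 + 1\right)^{2} = 8^{2} = 64$)
$\left(26500 + 10654\right) \left(13116 + Y{\left(\left(-1\right) \left(-190\right) \right)}\right) = \left(26500 + 10654\right) \left(13116 + 64\right) = 37154 \cdot 13180 = 489689720$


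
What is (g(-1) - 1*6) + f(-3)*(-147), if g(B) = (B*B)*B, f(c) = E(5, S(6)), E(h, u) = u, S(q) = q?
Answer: -889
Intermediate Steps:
f(c) = 6
g(B) = B³ (g(B) = B²*B = B³)
(g(-1) - 1*6) + f(-3)*(-147) = ((-1)³ - 1*6) + 6*(-147) = (-1 - 6) - 882 = -7 - 882 = -889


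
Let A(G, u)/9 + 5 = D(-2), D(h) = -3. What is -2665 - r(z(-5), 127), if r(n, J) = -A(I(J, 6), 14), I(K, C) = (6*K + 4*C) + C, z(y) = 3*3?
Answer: -2737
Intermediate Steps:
z(y) = 9
I(K, C) = 5*C + 6*K (I(K, C) = (4*C + 6*K) + C = 5*C + 6*K)
A(G, u) = -72 (A(G, u) = -45 + 9*(-3) = -45 - 27 = -72)
r(n, J) = 72 (r(n, J) = -1*(-72) = 72)
-2665 - r(z(-5), 127) = -2665 - 1*72 = -2665 - 72 = -2737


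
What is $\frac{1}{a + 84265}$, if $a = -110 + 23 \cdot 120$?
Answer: $\frac{1}{86915} \approx 1.1506 \cdot 10^{-5}$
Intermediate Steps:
$a = 2650$ ($a = -110 + 2760 = 2650$)
$\frac{1}{a + 84265} = \frac{1}{2650 + 84265} = \frac{1}{86915}$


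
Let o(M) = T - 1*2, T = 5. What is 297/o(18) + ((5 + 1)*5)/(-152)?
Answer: 7509/76 ≈ 98.803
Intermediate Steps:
o(M) = 3 (o(M) = 5 - 1*2 = 5 - 2 = 3)
297/o(18) + ((5 + 1)*5)/(-152) = 297/3 + ((5 + 1)*5)/(-152) = 297*(⅓) + (6*5)*(-1/152) = 99 + 30*(-1/152) = 99 - 15/76 = 7509/76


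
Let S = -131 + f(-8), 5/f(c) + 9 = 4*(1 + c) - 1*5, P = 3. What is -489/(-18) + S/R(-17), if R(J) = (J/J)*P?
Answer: -1042/63 ≈ -16.540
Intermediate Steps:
f(c) = 5/(-10 + 4*c) (f(c) = 5/(-9 + (4*(1 + c) - 1*5)) = 5/(-9 + ((4 + 4*c) - 5)) = 5/(-9 + (-1 + 4*c)) = 5/(-10 + 4*c))
R(J) = 3 (R(J) = (J/J)*3 = 1*3 = 3)
S = -5507/42 (S = -131 + 5/(2*(-5 + 2*(-8))) = -131 + 5/(2*(-5 - 16)) = -131 + (5/2)/(-21) = -131 + (5/2)*(-1/21) = -131 - 5/42 = -5507/42 ≈ -131.12)
-489/(-18) + S/R(-17) = -489/(-18) - 5507/42/3 = -489*(-1/18) - 5507/42*⅓ = 163/6 - 5507/126 = -1042/63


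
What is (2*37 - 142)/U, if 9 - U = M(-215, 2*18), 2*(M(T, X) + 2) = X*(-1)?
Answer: -68/29 ≈ -2.3448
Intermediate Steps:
M(T, X) = -2 - X/2 (M(T, X) = -2 + (X*(-1))/2 = -2 + (-X)/2 = -2 - X/2)
U = 29 (U = 9 - (-2 - 18) = 9 - 1*(-20) = 9 + 20 = 29)
(2*37 - 142)/U = (2*37 - 142)/29 = (74 - 142)*(1/29) = -68*1/29 = -68/29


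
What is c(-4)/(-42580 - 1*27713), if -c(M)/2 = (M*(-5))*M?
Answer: -160/70293 ≈ -0.0022762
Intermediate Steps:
c(M) = 10*M**2 (c(M) = -2*M*(-5)*M = -2*(-5*M)*M = -(-10)*M**2 = 10*M**2)
c(-4)/(-42580 - 1*27713) = (10*(-4)**2)/(-42580 - 1*27713) = (10*16)/(-42580 - 27713) = 160/(-70293) = 160*(-1/70293) = -160/70293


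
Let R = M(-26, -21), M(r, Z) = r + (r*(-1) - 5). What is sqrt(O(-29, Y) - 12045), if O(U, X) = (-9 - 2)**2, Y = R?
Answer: 2*I*sqrt(2981) ≈ 109.2*I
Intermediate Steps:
M(r, Z) = -5 (M(r, Z) = r + (-r - 5) = r + (-5 - r) = -5)
R = -5
Y = -5
O(U, X) = 121 (O(U, X) = (-11)**2 = 121)
sqrt(O(-29, Y) - 12045) = sqrt(121 - 12045) = sqrt(-11924) = 2*I*sqrt(2981)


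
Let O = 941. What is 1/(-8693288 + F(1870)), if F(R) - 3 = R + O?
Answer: -1/8690474 ≈ -1.1507e-7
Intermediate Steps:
F(R) = 944 + R (F(R) = 3 + (R + 941) = 3 + (941 + R) = 944 + R)
1/(-8693288 + F(1870)) = 1/(-8693288 + (944 + 1870)) = 1/(-8693288 + 2814) = 1/(-8690474) = -1/8690474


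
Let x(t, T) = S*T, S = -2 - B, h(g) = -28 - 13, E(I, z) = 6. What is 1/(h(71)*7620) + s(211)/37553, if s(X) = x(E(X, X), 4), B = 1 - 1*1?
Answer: -2536913/11732308260 ≈ -0.00021623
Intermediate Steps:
B = 0 (B = 1 - 1 = 0)
h(g) = -41
S = -2 (S = -2 - 1*0 = -2 + 0 = -2)
x(t, T) = -2*T
s(X) = -8 (s(X) = -2*4 = -8)
1/(h(71)*7620) + s(211)/37553 = 1/(-41*7620) - 8/37553 = -1/41*1/7620 - 8*1/37553 = -1/312420 - 8/37553 = -2536913/11732308260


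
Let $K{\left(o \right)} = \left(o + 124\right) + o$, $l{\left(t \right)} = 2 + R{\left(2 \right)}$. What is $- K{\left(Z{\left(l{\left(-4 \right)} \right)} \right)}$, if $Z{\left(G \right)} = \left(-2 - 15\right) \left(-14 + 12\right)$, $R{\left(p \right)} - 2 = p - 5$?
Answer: $-192$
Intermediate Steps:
$R{\left(p \right)} = -3 + p$ ($R{\left(p \right)} = 2 + \left(p - 5\right) = 2 + \left(-5 + p\right) = -3 + p$)
$l{\left(t \right)} = 1$ ($l{\left(t \right)} = 2 + \left(-3 + 2\right) = 2 - 1 = 1$)
$Z{\left(G \right)} = 34$ ($Z{\left(G \right)} = \left(-17\right) \left(-2\right) = 34$)
$K{\left(o \right)} = 124 + 2 o$ ($K{\left(o \right)} = \left(124 + o\right) + o = 124 + 2 o$)
$- K{\left(Z{\left(l{\left(-4 \right)} \right)} \right)} = - (124 + 2 \cdot 34) = - (124 + 68) = \left(-1\right) 192 = -192$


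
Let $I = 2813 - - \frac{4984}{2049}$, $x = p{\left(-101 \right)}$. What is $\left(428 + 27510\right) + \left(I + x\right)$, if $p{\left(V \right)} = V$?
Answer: $\frac{62806834}{2049} \approx 30652.0$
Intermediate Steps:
$x = -101$
$I = \frac{5768821}{2049}$ ($I = 2813 - \left(-4984\right) \frac{1}{2049} = 2813 - - \frac{4984}{2049} = 2813 + \frac{4984}{2049} = \frac{5768821}{2049} \approx 2815.4$)
$\left(428 + 27510\right) + \left(I + x\right) = \left(428 + 27510\right) + \left(\frac{5768821}{2049} - 101\right) = 27938 + \frac{5561872}{2049} = \frac{62806834}{2049}$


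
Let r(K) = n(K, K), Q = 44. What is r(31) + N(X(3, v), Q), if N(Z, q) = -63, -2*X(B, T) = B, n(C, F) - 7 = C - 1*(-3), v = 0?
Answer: -22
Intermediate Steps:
n(C, F) = 10 + C (n(C, F) = 7 + (C - 1*(-3)) = 7 + (C + 3) = 7 + (3 + C) = 10 + C)
X(B, T) = -B/2
r(K) = 10 + K
r(31) + N(X(3, v), Q) = (10 + 31) - 63 = 41 - 63 = -22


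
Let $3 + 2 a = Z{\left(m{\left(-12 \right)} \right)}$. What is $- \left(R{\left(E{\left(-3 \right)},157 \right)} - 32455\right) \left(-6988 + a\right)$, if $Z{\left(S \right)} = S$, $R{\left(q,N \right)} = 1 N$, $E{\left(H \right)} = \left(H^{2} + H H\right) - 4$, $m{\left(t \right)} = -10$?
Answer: $-225908361$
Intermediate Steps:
$E{\left(H \right)} = -4 + 2 H^{2}$ ($E{\left(H \right)} = \left(H^{2} + H^{2}\right) - 4 = 2 H^{2} - 4 = -4 + 2 H^{2}$)
$R{\left(q,N \right)} = N$
$a = - \frac{13}{2}$ ($a = - \frac{3}{2} + \frac{1}{2} \left(-10\right) = - \frac{3}{2} - 5 = - \frac{13}{2} \approx -6.5$)
$- \left(R{\left(E{\left(-3 \right)},157 \right)} - 32455\right) \left(-6988 + a\right) = - \left(157 - 32455\right) \left(-6988 - \frac{13}{2}\right) = - \frac{\left(-32298\right) \left(-13989\right)}{2} = \left(-1\right) 225908361 = -225908361$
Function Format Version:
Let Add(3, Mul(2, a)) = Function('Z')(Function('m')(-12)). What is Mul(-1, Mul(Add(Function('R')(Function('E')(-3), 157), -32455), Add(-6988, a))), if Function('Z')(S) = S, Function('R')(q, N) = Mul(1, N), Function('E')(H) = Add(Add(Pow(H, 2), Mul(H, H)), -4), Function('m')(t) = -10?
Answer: -225908361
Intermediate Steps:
Function('E')(H) = Add(-4, Mul(2, Pow(H, 2))) (Function('E')(H) = Add(Add(Pow(H, 2), Pow(H, 2)), -4) = Add(Mul(2, Pow(H, 2)), -4) = Add(-4, Mul(2, Pow(H, 2))))
Function('R')(q, N) = N
a = Rational(-13, 2) (a = Add(Rational(-3, 2), Mul(Rational(1, 2), -10)) = Add(Rational(-3, 2), -5) = Rational(-13, 2) ≈ -6.5000)
Mul(-1, Mul(Add(Function('R')(Function('E')(-3), 157), -32455), Add(-6988, a))) = Mul(-1, Mul(Add(157, -32455), Add(-6988, Rational(-13, 2)))) = Mul(-1, Mul(-32298, Rational(-13989, 2))) = Mul(-1, 225908361) = -225908361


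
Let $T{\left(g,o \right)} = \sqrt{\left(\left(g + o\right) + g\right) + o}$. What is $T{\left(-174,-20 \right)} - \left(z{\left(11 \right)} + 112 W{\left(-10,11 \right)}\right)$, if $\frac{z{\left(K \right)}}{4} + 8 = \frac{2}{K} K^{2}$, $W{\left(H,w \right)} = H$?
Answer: $1064 + 2 i \sqrt{97} \approx 1064.0 + 19.698 i$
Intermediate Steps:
$z{\left(K \right)} = -32 + 8 K$ ($z{\left(K \right)} = -32 + 4 \frac{2}{K} K^{2} = -32 + 4 \cdot 2 K = -32 + 8 K$)
$T{\left(g,o \right)} = \sqrt{2 g + 2 o}$ ($T{\left(g,o \right)} = \sqrt{\left(o + 2 g\right) + o} = \sqrt{2 g + 2 o}$)
$T{\left(-174,-20 \right)} - \left(z{\left(11 \right)} + 112 W{\left(-10,11 \right)}\right) = \sqrt{2 \left(-174\right) + 2 \left(-20\right)} - \left(\left(-32 + 8 \cdot 11\right) + 112 \left(-10\right)\right) = \sqrt{-348 - 40} - \left(\left(-32 + 88\right) - 1120\right) = \sqrt{-388} - \left(56 - 1120\right) = 2 i \sqrt{97} - -1064 = 2 i \sqrt{97} + 1064 = 1064 + 2 i \sqrt{97}$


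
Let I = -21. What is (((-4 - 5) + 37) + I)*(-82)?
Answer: -574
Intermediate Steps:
(((-4 - 5) + 37) + I)*(-82) = (((-4 - 5) + 37) - 21)*(-82) = ((-9 + 37) - 21)*(-82) = (28 - 21)*(-82) = 7*(-82) = -574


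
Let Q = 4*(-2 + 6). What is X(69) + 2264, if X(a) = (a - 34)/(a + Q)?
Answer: 38495/17 ≈ 2264.4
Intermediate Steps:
Q = 16 (Q = 4*4 = 16)
X(a) = (-34 + a)/(16 + a) (X(a) = (a - 34)/(a + 16) = (-34 + a)/(16 + a))
X(69) + 2264 = (-34 + 69)/(16 + 69) + 2264 = 35/85 + 2264 = (1/85)*35 + 2264 = 7/17 + 2264 = 38495/17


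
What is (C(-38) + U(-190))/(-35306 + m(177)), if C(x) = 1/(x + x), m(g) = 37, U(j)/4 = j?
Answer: 57761/2680444 ≈ 0.021549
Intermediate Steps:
U(j) = 4*j
C(x) = 1/(2*x)
(C(-38) + U(-190))/(-35306 + m(177)) = ((½)/(-38) + 4*(-190))/(-35306 + 37) = ((½)*(-1/38) - 760)/(-35269) = (-1/76 - 760)*(-1/35269) = -57761/76*(-1/35269) = 57761/2680444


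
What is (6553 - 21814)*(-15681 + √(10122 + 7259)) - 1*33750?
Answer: 239273991 - 15261*√17381 ≈ 2.3726e+8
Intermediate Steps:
(6553 - 21814)*(-15681 + √(10122 + 7259)) - 1*33750 = -15261*(-15681 + √17381) - 33750 = (239307741 - 15261*√17381) - 33750 = 239273991 - 15261*√17381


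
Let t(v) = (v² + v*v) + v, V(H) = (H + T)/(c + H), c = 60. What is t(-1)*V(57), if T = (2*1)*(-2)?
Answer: 53/117 ≈ 0.45299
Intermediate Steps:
T = -4 (T = 2*(-2) = -4)
V(H) = (-4 + H)/(60 + H) (V(H) = (H - 4)/(60 + H) = (-4 + H)/(60 + H))
t(v) = v + 2*v² (t(v) = (v² + v²) + v = 2*v² + v = v + 2*v²)
t(-1)*V(57) = (-(1 + 2*(-1)))*((-4 + 57)/(60 + 57)) = (-(1 - 2))*(53/117) = (-1*(-1))*((1/117)*53) = 1*(53/117) = 53/117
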